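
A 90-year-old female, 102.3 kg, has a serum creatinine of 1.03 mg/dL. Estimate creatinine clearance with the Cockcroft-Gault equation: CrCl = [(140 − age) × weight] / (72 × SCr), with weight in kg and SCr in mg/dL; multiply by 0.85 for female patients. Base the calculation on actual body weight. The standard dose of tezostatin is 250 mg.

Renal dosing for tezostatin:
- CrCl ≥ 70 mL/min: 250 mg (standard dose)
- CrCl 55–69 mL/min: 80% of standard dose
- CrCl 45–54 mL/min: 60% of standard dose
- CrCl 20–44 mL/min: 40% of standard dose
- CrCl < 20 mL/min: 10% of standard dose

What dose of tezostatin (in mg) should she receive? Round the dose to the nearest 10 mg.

200 mg

CrCl = (140 − 90) × 102.3 / (72 × 1.03) × 0.85 = 5115.0 / 74.16 × 0.85 ≈ 58.6 mL/min
CrCl ≈ 59 mL/min → bracket 55–69 mL/min.
80% of 250 mg = 200 mg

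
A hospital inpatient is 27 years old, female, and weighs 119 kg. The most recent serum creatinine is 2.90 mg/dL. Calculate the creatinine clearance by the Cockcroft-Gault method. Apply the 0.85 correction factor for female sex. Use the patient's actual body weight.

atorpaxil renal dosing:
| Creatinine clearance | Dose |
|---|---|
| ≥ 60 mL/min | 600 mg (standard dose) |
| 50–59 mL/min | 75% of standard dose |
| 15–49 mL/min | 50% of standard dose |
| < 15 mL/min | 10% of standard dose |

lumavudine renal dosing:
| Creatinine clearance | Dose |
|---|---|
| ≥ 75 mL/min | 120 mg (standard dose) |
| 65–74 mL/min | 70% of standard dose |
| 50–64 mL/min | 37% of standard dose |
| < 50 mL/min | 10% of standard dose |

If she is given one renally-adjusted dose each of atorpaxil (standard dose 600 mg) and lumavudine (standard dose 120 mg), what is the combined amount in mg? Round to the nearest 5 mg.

CrCl = (140 − 27) × 119 / (72 × 2.9) × 0.85 = 13447.0 / 208.80 × 0.85 ≈ 54.7 mL/min
CrCl ≈ 55 mL/min.
atorpaxil: 50–59 mL/min → 75% of 600 mg = 450 mg.
lumavudine: 50–64 mL/min → 37% of 120 mg = 44.4 mg.
Total = 450 + 44.4 = 494.4 mg.

495 mg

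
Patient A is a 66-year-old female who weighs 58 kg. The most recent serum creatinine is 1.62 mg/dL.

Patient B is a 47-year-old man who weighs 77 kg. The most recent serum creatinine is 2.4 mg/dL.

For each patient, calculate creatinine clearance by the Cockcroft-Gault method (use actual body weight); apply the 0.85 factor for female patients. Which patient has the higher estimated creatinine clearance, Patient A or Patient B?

Patient A: CrCl = (140 − 66) × 58 / (72 × 1.62) × 0.85 = 4292.0 / 116.64 × 0.85 ≈ 31.3 mL/min
Patient B: CrCl = (140 − 47) × 77 / (72 × 2.4) = 7161.0 / 172.80 ≈ 41.4 mL/min
31.3 vs 41.4 mL/min → Patient B is higher.

Patient B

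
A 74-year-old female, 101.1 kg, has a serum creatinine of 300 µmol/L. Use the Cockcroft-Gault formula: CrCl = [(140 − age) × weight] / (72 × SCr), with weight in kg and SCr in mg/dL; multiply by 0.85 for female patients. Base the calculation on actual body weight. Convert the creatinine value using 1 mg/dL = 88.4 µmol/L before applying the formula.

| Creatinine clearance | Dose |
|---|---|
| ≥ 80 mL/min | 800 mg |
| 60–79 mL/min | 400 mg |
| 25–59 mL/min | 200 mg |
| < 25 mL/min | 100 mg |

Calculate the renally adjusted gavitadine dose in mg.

100 mg

SCr = 300 / 88.4 = 3.394 mg/dL
CrCl = (140 − 74) × 101.1 / (72 × 3.394) × 0.85 = 6672.6 / 244.37 × 0.85 ≈ 23.2 mL/min
CrCl ≈ 23 mL/min → bracket < 25 mL/min.
Dose for this bracket: 100 mg.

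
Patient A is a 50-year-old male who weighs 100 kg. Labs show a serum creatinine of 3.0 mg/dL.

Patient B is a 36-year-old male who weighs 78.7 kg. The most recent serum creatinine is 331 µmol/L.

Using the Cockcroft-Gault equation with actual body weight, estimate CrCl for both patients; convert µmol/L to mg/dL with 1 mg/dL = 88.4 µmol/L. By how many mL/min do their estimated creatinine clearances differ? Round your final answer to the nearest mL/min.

11 mL/min

Patient A: CrCl = (140 − 50) × 100 / (72 × 3) = 9000.0 / 216.00 ≈ 41.7 mL/min
Patient B: SCr = 331 / 88.4 = 3.744 mg/dL
Patient B: CrCl = (140 − 36) × 78.7 / (72 × 3.744) = 8184.8 / 269.57 ≈ 30.4 mL/min
|41.7 − 30.4| = 11.3 mL/min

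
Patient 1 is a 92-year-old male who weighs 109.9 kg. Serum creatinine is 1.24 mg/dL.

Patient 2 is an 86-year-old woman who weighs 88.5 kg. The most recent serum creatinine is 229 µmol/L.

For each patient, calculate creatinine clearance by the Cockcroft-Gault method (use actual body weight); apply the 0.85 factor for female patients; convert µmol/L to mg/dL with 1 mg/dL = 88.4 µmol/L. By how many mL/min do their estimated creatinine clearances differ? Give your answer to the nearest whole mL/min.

37 mL/min

Patient 1: CrCl = (140 − 92) × 109.9 / (72 × 1.24) = 5275.2 / 89.28 ≈ 59.1 mL/min
Patient 2: SCr = 229 / 88.4 = 2.59 mg/dL
Patient 2: CrCl = (140 − 86) × 88.5 / (72 × 2.59) × 0.85 = 4779.0 / 186.48 × 0.85 ≈ 21.8 mL/min
|59.1 − 21.8| = 37.3 mL/min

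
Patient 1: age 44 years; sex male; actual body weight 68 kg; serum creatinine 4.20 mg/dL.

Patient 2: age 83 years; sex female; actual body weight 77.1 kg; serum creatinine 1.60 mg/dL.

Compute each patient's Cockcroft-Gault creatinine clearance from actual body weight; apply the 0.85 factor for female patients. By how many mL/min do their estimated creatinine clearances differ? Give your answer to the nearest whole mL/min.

Patient 1: CrCl = (140 − 44) × 68 / (72 × 4.2) = 6528.0 / 302.40 ≈ 21.6 mL/min
Patient 2: CrCl = (140 − 83) × 77.1 / (72 × 1.6) × 0.85 = 4394.7 / 115.20 × 0.85 ≈ 32.4 mL/min
|21.6 − 32.4| = 10.8 mL/min

11 mL/min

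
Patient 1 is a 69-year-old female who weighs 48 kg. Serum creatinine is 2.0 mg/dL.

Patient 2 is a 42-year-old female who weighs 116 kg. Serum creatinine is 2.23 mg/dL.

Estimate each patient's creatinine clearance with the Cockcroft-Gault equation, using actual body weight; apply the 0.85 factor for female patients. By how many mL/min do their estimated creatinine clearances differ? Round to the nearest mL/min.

40 mL/min

Patient 1: CrCl = (140 − 69) × 48 / (72 × 2) × 0.85 = 3408.0 / 144.00 × 0.85 ≈ 20.1 mL/min
Patient 2: CrCl = (140 − 42) × 116 / (72 × 2.23) × 0.85 = 11368.0 / 160.56 × 0.85 ≈ 60.2 mL/min
|20.1 − 60.2| = 40.1 mL/min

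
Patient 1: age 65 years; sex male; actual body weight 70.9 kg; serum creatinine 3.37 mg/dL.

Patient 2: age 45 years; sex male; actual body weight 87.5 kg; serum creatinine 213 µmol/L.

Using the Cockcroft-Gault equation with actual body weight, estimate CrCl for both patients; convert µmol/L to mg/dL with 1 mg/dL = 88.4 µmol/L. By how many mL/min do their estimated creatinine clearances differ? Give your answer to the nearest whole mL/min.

26 mL/min

Patient 1: CrCl = (140 − 65) × 70.9 / (72 × 3.37) = 5317.5 / 242.64 ≈ 21.9 mL/min
Patient 2: SCr = 213 / 88.4 = 2.41 mg/dL
Patient 2: CrCl = (140 − 45) × 87.5 / (72 × 2.41) = 8312.5 / 173.52 ≈ 47.9 mL/min
|21.9 − 47.9| = 26.0 mL/min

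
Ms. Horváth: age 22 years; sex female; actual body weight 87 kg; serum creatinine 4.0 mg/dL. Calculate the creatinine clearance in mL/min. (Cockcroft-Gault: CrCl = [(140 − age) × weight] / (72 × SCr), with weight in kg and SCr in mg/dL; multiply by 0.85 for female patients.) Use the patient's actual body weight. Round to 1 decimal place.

30.3 mL/min

CrCl = (140 − 22) × 87 / (72 × 4) × 0.85 = 10266.0 / 288.00 × 0.85 ≈ 30.3 mL/min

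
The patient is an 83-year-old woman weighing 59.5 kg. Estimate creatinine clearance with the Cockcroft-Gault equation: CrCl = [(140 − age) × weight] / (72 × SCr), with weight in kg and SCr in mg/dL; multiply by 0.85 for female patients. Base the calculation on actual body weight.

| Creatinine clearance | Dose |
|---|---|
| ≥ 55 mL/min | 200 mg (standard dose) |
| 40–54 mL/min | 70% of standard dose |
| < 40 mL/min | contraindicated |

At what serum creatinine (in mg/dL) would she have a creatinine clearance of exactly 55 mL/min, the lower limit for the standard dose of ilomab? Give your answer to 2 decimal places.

Standard dose requires CrCl ≥ 55 mL/min.
Set (140 − 83) × 59.5 × 0.85 / (72 × SCr) = 55
SCr = (140 − 83) × 59.5 × 0.85 / (72 × 55) = 0.728 mg/dL

0.73 mg/dL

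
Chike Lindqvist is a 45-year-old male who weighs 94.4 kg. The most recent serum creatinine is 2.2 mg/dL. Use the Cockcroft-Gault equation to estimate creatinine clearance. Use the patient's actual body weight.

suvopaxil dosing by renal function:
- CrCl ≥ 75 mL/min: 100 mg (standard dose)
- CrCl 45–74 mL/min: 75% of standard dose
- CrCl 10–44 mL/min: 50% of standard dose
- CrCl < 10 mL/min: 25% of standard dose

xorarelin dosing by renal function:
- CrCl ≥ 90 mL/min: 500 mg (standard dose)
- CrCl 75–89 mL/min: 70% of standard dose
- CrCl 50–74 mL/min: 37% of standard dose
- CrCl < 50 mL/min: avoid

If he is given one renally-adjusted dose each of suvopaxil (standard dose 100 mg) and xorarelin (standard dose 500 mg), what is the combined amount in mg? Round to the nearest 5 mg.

260 mg

CrCl = (140 − 45) × 94.4 / (72 × 2.2) = 8968.0 / 158.40 ≈ 56.6 mL/min
CrCl ≈ 57 mL/min.
suvopaxil: 45–74 mL/min → 75% of 100 mg = 75 mg.
xorarelin: 50–74 mL/min → 37% of 500 mg = 185 mg.
Total = 75 + 185 = 260 mg.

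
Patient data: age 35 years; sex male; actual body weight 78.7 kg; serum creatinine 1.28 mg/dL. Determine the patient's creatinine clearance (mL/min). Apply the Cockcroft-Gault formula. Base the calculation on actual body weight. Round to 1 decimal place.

89.7 mL/min

CrCl = (140 − 35) × 78.7 / (72 × 1.28) = 8263.5 / 92.16 ≈ 89.7 mL/min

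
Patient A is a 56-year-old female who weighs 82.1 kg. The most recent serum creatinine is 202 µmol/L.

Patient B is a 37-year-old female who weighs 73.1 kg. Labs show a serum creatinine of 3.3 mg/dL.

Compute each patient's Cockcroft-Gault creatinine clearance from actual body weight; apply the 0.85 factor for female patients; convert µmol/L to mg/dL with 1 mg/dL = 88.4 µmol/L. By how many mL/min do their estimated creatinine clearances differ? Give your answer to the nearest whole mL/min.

Patient A: SCr = 202 / 88.4 = 2.285 mg/dL
Patient A: CrCl = (140 − 56) × 82.1 / (72 × 2.285) × 0.85 = 6896.4 / 164.52 × 0.85 ≈ 35.6 mL/min
Patient B: CrCl = (140 − 37) × 73.1 / (72 × 3.3) × 0.85 = 7529.3 / 237.60 × 0.85 ≈ 26.9 mL/min
|35.6 − 26.9| = 8.7 mL/min

9 mL/min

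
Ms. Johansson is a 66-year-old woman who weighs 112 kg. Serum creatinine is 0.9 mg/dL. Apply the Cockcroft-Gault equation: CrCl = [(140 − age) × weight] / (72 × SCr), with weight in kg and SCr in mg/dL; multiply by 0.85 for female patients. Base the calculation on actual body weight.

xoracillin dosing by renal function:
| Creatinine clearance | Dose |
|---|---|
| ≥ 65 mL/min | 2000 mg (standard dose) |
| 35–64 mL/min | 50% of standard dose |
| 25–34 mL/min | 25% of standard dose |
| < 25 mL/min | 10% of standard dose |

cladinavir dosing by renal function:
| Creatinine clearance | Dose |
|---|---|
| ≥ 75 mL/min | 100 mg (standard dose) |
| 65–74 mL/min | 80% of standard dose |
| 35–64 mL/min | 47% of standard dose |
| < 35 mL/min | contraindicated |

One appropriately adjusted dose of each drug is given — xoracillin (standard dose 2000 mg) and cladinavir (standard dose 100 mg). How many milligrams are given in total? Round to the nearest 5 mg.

2100 mg

CrCl = (140 − 66) × 112 / (72 × 0.9) × 0.85 = 8288.0 / 64.80 × 0.85 ≈ 108.7 mL/min
CrCl ≈ 109 mL/min.
xoracillin: ≥ 65 mL/min → 100% of 2000 mg = 2000 mg.
cladinavir: ≥ 75 mL/min → 100% of 100 mg = 100 mg.
Total = 2000 + 100 = 2100 mg.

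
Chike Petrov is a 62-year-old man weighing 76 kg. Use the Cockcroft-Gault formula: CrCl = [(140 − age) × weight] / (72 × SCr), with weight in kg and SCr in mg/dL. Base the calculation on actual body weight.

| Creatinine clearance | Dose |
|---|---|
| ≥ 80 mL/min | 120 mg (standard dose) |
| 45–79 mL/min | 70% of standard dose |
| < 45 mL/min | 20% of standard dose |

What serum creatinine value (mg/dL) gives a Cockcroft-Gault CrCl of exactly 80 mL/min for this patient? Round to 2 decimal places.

1.03 mg/dL

Standard dose requires CrCl ≥ 80 mL/min.
Set (140 − 62) × 76 / (72 × SCr) = 80
SCr = (140 − 62) × 76 / (72 × 80) = 1.029 mg/dL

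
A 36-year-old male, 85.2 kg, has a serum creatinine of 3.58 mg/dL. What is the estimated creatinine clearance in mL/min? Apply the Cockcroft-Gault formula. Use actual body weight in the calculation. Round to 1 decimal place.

CrCl = (140 − 36) × 85.2 / (72 × 3.58) = 8860.8 / 257.76 ≈ 34.4 mL/min

34.4 mL/min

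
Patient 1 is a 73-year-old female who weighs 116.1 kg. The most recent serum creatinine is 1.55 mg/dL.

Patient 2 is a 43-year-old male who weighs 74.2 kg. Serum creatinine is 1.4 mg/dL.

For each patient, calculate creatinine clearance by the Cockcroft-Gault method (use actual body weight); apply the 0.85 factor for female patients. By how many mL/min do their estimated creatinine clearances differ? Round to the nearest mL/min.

12 mL/min

Patient 1: CrCl = (140 − 73) × 116.1 / (72 × 1.55) × 0.85 = 7778.7 / 111.60 × 0.85 ≈ 59.2 mL/min
Patient 2: CrCl = (140 − 43) × 74.2 / (72 × 1.4) = 7197.4 / 100.80 ≈ 71.4 mL/min
|59.2 − 71.4| = 12.2 mL/min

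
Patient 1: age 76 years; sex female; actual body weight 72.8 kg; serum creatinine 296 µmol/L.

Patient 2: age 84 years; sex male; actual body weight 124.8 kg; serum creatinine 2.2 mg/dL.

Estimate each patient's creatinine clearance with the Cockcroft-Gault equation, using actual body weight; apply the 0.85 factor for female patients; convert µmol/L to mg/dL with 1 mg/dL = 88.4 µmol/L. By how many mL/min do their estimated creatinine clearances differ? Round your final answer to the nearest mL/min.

28 mL/min

Patient 1: SCr = 296 / 88.4 = 3.348 mg/dL
Patient 1: CrCl = (140 − 76) × 72.8 / (72 × 3.348) × 0.85 = 4659.2 / 241.06 × 0.85 ≈ 16.4 mL/min
Patient 2: CrCl = (140 − 84) × 124.8 / (72 × 2.2) = 6988.8 / 158.40 ≈ 44.1 mL/min
|16.4 − 44.1| = 27.7 mL/min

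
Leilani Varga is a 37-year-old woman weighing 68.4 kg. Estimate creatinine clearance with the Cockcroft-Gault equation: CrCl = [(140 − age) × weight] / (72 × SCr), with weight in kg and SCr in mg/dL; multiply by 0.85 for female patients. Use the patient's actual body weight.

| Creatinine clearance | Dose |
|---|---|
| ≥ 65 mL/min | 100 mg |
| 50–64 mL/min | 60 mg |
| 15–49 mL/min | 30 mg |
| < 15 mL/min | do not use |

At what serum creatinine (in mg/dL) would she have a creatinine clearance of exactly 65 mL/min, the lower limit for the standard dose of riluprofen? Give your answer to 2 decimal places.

Standard dose requires CrCl ≥ 65 mL/min.
Set (140 − 37) × 68.4 × 0.85 / (72 × SCr) = 65
SCr = (140 − 37) × 68.4 × 0.85 / (72 × 65) = 1.280 mg/dL

1.28 mg/dL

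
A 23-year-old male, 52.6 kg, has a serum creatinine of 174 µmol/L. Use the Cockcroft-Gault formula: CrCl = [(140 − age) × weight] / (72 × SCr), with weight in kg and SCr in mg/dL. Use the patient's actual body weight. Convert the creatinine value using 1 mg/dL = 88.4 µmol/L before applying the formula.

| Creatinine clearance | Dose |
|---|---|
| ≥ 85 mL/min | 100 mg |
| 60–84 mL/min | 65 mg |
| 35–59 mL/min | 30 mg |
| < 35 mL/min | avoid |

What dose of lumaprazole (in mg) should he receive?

30 mg

SCr = 174 / 88.4 = 1.968 mg/dL
CrCl = (140 − 23) × 52.6 / (72 × 1.968) = 6154.2 / 141.70 ≈ 43.4 mL/min
CrCl ≈ 43 mL/min → bracket 35–59 mL/min.
Dose for this bracket: 30 mg.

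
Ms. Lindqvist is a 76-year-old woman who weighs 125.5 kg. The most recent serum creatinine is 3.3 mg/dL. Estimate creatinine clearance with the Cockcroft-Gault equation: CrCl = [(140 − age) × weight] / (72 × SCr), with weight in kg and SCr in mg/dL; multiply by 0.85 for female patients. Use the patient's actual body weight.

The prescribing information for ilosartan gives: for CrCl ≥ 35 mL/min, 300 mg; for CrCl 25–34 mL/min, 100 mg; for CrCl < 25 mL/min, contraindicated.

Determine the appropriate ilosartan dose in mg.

100 mg

CrCl = (140 − 76) × 125.5 / (72 × 3.3) × 0.85 = 8032.0 / 237.60 × 0.85 ≈ 28.7 mL/min
CrCl ≈ 29 mL/min → bracket 25–34 mL/min.
Dose for this bracket: 100 mg.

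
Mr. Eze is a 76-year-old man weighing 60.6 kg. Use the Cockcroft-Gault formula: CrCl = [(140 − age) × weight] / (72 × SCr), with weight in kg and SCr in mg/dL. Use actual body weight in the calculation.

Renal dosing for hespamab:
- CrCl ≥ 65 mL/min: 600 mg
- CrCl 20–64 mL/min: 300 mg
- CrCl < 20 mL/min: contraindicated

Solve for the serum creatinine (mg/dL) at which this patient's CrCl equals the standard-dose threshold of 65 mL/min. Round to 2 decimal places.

0.83 mg/dL

Standard dose requires CrCl ≥ 65 mL/min.
Set (140 − 76) × 60.6 / (72 × SCr) = 65
SCr = (140 − 76) × 60.6 / (72 × 65) = 0.829 mg/dL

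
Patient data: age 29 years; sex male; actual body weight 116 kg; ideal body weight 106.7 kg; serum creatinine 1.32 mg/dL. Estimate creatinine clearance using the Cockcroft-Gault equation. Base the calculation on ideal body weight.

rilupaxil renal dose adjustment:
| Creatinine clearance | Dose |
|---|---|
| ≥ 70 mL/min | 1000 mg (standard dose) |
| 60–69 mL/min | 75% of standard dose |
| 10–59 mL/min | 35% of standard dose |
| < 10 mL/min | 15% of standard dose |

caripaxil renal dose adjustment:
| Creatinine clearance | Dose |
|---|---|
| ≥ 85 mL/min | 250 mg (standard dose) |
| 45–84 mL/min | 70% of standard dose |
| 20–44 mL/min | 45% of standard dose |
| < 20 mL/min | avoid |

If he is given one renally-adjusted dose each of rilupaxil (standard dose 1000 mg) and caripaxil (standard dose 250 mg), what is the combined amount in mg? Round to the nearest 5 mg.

CrCl = (140 − 29) × 106.7 / (72 × 1.32) = 11843.7 / 95.04 ≈ 124.6 mL/min
CrCl ≈ 125 mL/min.
rilupaxil: ≥ 70 mL/min → 100% of 1000 mg = 1000 mg.
caripaxil: ≥ 85 mL/min → 100% of 250 mg = 250 mg.
Total = 1000 + 250 = 1250 mg.

1250 mg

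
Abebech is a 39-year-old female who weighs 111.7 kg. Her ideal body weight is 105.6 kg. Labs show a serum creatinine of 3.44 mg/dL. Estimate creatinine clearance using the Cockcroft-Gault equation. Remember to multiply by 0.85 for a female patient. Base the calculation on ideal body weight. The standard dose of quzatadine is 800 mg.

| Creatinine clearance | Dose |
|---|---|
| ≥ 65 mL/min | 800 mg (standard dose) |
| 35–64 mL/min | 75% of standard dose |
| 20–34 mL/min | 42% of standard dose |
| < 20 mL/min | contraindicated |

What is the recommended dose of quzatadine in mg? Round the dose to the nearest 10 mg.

600 mg

CrCl = (140 − 39) × 105.6 / (72 × 3.44) × 0.85 = 10665.6 / 247.68 × 0.85 ≈ 36.6 mL/min
CrCl ≈ 37 mL/min → bracket 35–64 mL/min.
75% of 800 mg = 600 mg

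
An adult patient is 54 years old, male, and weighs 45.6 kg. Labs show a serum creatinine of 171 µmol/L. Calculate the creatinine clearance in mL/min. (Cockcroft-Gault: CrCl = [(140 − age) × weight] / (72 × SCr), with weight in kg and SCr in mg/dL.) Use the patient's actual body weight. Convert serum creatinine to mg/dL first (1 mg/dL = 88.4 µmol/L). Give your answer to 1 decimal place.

SCr = 171 / 88.4 = 1.934 mg/dL
CrCl = (140 − 54) × 45.6 / (72 × 1.934) = 3921.6 / 139.25 ≈ 28.2 mL/min

28.2 mL/min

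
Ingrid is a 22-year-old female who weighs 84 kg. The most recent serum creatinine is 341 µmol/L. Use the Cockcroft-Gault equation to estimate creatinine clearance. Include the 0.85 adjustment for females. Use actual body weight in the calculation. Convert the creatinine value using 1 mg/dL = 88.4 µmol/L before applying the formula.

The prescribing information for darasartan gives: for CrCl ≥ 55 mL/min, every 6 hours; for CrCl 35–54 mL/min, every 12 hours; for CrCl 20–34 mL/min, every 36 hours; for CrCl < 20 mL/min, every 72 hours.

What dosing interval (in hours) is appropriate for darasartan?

every 36 hours

SCr = 341 / 88.4 = 3.857 mg/dL
CrCl = (140 − 22) × 84 / (72 × 3.857) × 0.85 = 9912.0 / 277.70 × 0.85 ≈ 30.3 mL/min
CrCl ≈ 30 mL/min → bracket 20–34 mL/min → every 36 hours.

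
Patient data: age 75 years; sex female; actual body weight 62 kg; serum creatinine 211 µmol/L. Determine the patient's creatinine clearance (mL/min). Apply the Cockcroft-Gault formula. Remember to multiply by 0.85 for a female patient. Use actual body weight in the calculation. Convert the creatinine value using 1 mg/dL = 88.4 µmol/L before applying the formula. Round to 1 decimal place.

19.9 mL/min

SCr = 211 / 88.4 = 2.387 mg/dL
CrCl = (140 − 75) × 62 / (72 × 2.387) × 0.85 = 4030.0 / 171.86 × 0.85 ≈ 19.9 mL/min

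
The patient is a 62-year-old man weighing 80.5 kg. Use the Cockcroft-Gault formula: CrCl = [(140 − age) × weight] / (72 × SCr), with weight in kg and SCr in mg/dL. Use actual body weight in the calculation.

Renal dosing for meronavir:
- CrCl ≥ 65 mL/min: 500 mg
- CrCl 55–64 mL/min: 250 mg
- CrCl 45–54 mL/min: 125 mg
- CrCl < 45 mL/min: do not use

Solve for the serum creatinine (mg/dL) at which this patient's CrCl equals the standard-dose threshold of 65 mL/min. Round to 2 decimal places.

Standard dose requires CrCl ≥ 65 mL/min.
Set (140 − 62) × 80.5 / (72 × SCr) = 65
SCr = (140 − 62) × 80.5 / (72 × 65) = 1.342 mg/dL

1.34 mg/dL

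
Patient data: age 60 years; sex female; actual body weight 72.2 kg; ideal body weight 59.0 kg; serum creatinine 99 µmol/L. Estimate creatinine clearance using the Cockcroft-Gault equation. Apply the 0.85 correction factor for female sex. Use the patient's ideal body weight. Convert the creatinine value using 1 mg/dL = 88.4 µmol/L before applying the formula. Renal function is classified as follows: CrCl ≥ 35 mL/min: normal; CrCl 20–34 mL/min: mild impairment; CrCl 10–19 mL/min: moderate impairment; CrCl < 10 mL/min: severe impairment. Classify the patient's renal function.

normal

SCr = 99 / 88.4 = 1.12 mg/dL
CrCl = (140 − 60) × 59 / (72 × 1.12) × 0.85 = 4720.0 / 80.64 × 0.85 ≈ 49.8 mL/min
50 mL/min falls in the 'normal' range.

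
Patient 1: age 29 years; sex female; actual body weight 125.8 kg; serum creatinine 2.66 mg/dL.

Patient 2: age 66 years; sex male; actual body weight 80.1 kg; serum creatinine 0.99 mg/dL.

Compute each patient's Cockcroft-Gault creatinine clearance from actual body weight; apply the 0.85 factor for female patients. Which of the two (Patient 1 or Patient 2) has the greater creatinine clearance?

Patient 2

Patient 1: CrCl = (140 − 29) × 125.8 / (72 × 2.66) × 0.85 = 13963.8 / 191.52 × 0.85 ≈ 62.0 mL/min
Patient 2: CrCl = (140 − 66) × 80.1 / (72 × 0.99) = 5927.4 / 71.28 ≈ 83.2 mL/min
62.0 vs 83.2 mL/min → Patient 2 is higher.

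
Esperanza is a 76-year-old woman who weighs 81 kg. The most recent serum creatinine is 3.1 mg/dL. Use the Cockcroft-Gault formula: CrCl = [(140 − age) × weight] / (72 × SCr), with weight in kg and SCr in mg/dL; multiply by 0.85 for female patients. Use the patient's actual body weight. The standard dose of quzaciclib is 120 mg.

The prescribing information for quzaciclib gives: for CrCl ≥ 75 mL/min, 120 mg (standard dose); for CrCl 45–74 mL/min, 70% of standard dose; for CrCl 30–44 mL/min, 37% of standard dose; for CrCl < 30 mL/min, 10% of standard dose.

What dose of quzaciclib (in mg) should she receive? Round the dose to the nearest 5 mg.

CrCl = (140 − 76) × 81 / (72 × 3.1) × 0.85 = 5184.0 / 223.20 × 0.85 ≈ 19.7 mL/min
CrCl ≈ 20 mL/min → bracket < 30 mL/min.
10% of 120 mg = 12 mg → 10 mg

10 mg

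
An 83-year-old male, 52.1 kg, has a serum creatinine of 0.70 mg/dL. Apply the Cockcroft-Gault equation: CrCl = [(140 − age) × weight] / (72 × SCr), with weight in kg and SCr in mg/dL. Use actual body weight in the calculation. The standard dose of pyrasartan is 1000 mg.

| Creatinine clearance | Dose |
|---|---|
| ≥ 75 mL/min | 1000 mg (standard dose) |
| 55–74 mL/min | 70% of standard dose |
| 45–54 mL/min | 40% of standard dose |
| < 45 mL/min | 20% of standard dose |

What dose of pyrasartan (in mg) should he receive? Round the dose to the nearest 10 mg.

700 mg

CrCl = (140 − 83) × 52.1 / (72 × 0.7) = 2969.7 / 50.40 ≈ 58.9 mL/min
CrCl ≈ 59 mL/min → bracket 55–74 mL/min.
70% of 1000 mg = 700 mg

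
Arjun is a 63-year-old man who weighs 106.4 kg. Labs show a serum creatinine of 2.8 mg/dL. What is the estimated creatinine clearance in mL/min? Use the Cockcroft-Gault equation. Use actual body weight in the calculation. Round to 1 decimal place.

40.6 mL/min

CrCl = (140 − 63) × 106.4 / (72 × 2.8) = 8192.8 / 201.60 ≈ 40.6 mL/min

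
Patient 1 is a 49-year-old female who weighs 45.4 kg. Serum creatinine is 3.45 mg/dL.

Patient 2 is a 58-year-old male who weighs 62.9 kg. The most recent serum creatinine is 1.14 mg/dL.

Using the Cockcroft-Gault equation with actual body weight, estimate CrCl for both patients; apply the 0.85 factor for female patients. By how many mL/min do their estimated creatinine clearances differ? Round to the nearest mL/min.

Patient 1: CrCl = (140 − 49) × 45.4 / (72 × 3.45) × 0.85 = 4131.4 / 248.40 × 0.85 ≈ 14.1 mL/min
Patient 2: CrCl = (140 − 58) × 62.9 / (72 × 1.14) = 5157.8 / 82.08 ≈ 62.8 mL/min
|14.1 − 62.8| = 48.7 mL/min

49 mL/min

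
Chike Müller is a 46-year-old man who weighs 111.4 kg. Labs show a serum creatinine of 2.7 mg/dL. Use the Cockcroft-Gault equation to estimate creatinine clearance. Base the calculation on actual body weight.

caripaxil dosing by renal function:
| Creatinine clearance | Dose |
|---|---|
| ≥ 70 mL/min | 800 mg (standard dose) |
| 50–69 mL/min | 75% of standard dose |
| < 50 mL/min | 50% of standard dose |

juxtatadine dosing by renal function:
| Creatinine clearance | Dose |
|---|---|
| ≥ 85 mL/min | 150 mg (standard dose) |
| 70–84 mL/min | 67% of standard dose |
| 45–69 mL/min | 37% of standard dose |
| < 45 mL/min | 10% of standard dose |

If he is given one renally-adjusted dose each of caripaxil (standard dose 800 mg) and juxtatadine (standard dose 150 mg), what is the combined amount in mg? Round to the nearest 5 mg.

CrCl = (140 − 46) × 111.4 / (72 × 2.7) = 10471.6 / 194.40 ≈ 53.9 mL/min
CrCl ≈ 54 mL/min.
caripaxil: 50–69 mL/min → 75% of 800 mg = 600 mg.
juxtatadine: 45–69 mL/min → 37% of 150 mg = 55.5 mg.
Total = 600 + 55.5 = 655.5 mg.

655 mg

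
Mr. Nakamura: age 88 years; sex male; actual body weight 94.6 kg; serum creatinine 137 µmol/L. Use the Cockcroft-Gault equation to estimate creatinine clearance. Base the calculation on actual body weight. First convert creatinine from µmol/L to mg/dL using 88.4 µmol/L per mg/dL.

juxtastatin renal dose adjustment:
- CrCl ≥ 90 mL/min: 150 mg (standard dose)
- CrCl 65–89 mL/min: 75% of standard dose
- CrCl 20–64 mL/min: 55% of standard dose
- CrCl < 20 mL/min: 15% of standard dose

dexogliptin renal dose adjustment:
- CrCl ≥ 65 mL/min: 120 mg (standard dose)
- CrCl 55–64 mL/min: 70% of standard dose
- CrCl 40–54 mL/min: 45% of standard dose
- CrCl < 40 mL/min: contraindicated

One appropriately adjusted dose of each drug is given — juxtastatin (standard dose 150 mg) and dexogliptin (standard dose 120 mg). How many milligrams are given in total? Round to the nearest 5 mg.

135 mg

SCr = 137 / 88.4 = 1.55 mg/dL
CrCl = (140 − 88) × 94.6 / (72 × 1.55) = 4919.2 / 111.60 ≈ 44.1 mL/min
CrCl ≈ 44 mL/min.
juxtastatin: 20–64 mL/min → 55% of 150 mg = 82.5 mg.
dexogliptin: 40–54 mL/min → 45% of 120 mg = 54 mg.
Total = 82.5 + 54 = 136.5 mg.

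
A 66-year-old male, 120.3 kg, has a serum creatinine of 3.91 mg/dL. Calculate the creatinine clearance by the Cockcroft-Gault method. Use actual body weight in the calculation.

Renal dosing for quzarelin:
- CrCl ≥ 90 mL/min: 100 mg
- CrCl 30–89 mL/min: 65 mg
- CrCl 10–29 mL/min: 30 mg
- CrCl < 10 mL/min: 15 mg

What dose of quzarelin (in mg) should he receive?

65 mg

CrCl = (140 − 66) × 120.3 / (72 × 3.91) = 8902.2 / 281.52 ≈ 31.6 mL/min
CrCl ≈ 32 mL/min → bracket 30–89 mL/min.
Dose for this bracket: 65 mg.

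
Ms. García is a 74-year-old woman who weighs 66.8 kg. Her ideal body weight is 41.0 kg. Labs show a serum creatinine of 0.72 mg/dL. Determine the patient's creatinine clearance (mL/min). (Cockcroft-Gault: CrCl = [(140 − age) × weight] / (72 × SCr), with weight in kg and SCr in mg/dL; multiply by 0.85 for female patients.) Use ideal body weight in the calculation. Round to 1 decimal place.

44.4 mL/min

CrCl = (140 − 74) × 41 / (72 × 0.72) × 0.85 = 2706.0 / 51.84 × 0.85 ≈ 44.4 mL/min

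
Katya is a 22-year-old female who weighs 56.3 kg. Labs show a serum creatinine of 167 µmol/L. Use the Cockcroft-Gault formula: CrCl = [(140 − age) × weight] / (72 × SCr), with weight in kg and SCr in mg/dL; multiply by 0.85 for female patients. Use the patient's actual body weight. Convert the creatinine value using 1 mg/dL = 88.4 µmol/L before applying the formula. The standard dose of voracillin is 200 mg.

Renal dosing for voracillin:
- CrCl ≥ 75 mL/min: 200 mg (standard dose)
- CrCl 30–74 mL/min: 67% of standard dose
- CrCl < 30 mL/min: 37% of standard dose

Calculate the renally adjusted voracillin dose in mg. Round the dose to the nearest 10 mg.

130 mg

SCr = 167 / 88.4 = 1.889 mg/dL
CrCl = (140 − 22) × 56.3 / (72 × 1.889) × 0.85 = 6643.4 / 136.01 × 0.85 ≈ 41.5 mL/min
CrCl ≈ 42 mL/min → bracket 30–74 mL/min.
67% of 200 mg = 134 mg → 130 mg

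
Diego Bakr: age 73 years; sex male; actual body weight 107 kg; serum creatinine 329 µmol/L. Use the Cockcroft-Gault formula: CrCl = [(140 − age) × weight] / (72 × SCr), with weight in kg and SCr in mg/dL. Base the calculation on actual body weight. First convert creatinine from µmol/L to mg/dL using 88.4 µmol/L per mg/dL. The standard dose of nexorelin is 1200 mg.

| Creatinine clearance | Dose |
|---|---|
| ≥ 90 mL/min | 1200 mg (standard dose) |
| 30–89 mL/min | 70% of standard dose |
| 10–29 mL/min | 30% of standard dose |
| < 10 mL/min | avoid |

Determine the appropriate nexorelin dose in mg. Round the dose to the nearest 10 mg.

360 mg

SCr = 329 / 88.4 = 3.722 mg/dL
CrCl = (140 − 73) × 107 / (72 × 3.722) = 7169.0 / 267.98 ≈ 26.8 mL/min
CrCl ≈ 27 mL/min → bracket 10–29 mL/min.
30% of 1200 mg = 360 mg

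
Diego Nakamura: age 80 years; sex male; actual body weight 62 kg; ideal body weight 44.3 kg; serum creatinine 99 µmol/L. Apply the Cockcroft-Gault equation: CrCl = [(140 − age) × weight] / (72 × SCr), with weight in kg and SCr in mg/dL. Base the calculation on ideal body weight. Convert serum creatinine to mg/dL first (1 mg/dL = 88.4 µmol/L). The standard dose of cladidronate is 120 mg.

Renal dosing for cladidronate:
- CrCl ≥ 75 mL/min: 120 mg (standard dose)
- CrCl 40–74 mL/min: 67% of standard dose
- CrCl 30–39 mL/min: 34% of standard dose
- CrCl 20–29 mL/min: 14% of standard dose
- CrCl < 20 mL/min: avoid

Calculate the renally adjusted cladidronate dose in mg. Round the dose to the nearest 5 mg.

SCr = 99 / 88.4 = 1.12 mg/dL
CrCl = (140 − 80) × 44.3 / (72 × 1.12) = 2658.0 / 80.64 ≈ 33.0 mL/min
CrCl ≈ 33 mL/min → bracket 30–39 mL/min.
34% of 120 mg = 40.8 mg → 40 mg

40 mg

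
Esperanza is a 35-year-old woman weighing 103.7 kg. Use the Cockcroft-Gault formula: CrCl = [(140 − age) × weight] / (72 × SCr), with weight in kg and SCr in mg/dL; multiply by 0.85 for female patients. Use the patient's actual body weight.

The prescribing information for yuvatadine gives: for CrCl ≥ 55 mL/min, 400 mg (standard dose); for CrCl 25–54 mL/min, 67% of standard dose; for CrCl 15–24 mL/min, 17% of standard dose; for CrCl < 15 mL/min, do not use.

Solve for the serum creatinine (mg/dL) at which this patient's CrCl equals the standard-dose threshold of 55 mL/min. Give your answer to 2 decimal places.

Standard dose requires CrCl ≥ 55 mL/min.
Set (140 − 35) × 103.7 × 0.85 / (72 × SCr) = 55
SCr = (140 − 35) × 103.7 × 0.85 / (72 × 55) = 2.337 mg/dL

2.34 mg/dL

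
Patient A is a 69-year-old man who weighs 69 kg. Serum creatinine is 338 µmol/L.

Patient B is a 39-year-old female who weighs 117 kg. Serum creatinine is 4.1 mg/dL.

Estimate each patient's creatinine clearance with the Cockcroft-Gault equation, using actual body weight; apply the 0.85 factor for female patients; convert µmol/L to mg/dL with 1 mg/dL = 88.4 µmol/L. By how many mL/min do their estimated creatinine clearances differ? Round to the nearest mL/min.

Patient A: SCr = 338 / 88.4 = 3.824 mg/dL
Patient A: CrCl = (140 − 69) × 69 / (72 × 3.824) = 4899.0 / 275.33 ≈ 17.8 mL/min
Patient B: CrCl = (140 − 39) × 117 / (72 × 4.1) × 0.85 = 11817.0 / 295.20 × 0.85 ≈ 34.0 mL/min
|17.8 − 34.0| = 16.2 mL/min

16 mL/min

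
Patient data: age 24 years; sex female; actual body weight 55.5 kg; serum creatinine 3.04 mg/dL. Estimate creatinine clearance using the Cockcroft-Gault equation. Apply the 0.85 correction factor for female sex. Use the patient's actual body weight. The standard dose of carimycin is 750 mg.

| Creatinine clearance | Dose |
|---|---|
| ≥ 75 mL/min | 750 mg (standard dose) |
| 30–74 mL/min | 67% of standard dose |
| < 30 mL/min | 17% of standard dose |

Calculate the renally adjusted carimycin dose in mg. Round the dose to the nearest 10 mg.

CrCl = (140 − 24) × 55.5 / (72 × 3.04) × 0.85 = 6438.0 / 218.88 × 0.85 ≈ 25.0 mL/min
CrCl ≈ 25 mL/min → bracket < 30 mL/min.
17% of 750 mg = 127.5 mg → 130 mg

130 mg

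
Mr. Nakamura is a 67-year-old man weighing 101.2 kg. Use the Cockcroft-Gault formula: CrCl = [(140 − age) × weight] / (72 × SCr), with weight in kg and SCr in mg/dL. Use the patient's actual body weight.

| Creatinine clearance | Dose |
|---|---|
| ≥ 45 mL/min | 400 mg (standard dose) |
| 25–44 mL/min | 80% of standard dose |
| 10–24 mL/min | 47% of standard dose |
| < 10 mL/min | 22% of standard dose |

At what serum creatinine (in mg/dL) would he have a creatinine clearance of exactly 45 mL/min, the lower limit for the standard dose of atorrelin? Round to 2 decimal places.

2.28 mg/dL

Standard dose requires CrCl ≥ 45 mL/min.
Set (140 − 67) × 101.2 / (72 × SCr) = 45
SCr = (140 − 67) × 101.2 / (72 × 45) = 2.280 mg/dL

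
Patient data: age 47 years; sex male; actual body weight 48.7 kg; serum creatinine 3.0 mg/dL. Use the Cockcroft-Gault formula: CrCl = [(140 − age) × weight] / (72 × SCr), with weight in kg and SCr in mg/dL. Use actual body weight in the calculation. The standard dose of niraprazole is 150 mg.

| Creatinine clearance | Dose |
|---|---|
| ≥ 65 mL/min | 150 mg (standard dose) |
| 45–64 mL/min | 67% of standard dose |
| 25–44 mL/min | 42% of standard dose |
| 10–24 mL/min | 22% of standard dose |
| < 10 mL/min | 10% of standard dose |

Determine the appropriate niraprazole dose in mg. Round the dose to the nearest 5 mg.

CrCl = (140 − 47) × 48.7 / (72 × 3) = 4529.1 / 216.00 ≈ 21.0 mL/min
CrCl ≈ 21 mL/min → bracket 10–24 mL/min.
22% of 150 mg = 33 mg → 35 mg

35 mg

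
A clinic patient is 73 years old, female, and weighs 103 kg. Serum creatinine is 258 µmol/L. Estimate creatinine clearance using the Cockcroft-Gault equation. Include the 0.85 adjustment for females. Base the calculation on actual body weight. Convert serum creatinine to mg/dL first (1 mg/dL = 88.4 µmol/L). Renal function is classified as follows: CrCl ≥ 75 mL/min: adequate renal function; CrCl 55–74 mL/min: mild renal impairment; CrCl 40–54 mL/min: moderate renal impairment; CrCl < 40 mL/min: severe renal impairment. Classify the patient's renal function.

SCr = 258 / 88.4 = 2.919 mg/dL
CrCl = (140 − 73) × 103 / (72 × 2.919) × 0.85 = 6901.0 / 210.17 × 0.85 ≈ 27.9 mL/min
28 mL/min falls in the 'severe renal impairment' range.

severe renal impairment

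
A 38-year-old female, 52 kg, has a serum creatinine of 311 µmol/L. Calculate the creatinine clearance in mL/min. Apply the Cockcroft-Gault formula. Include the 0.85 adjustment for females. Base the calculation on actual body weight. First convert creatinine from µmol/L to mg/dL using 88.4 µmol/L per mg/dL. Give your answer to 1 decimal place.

17.8 mL/min

SCr = 311 / 88.4 = 3.518 mg/dL
CrCl = (140 − 38) × 52 / (72 × 3.518) × 0.85 = 5304.0 / 253.30 × 0.85 ≈ 17.8 mL/min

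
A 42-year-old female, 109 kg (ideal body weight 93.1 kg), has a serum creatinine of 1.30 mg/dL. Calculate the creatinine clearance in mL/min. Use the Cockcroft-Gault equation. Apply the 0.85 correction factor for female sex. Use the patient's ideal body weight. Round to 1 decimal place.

82.9 mL/min

CrCl = (140 − 42) × 93.1 / (72 × 1.3) × 0.85 = 9123.8 / 93.60 × 0.85 ≈ 82.9 mL/min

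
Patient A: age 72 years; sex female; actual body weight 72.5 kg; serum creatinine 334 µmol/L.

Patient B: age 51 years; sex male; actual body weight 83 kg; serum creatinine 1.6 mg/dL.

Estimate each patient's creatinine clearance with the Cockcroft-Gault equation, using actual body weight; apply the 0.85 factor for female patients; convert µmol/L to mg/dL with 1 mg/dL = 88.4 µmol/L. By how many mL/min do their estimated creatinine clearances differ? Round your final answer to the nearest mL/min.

Patient A: SCr = 334 / 88.4 = 3.778 mg/dL
Patient A: CrCl = (140 − 72) × 72.5 / (72 × 3.778) × 0.85 = 4930.0 / 272.02 × 0.85 ≈ 15.4 mL/min
Patient B: CrCl = (140 − 51) × 83 / (72 × 1.6) = 7387.0 / 115.20 ≈ 64.1 mL/min
|15.4 − 64.1| = 48.7 mL/min

49 mL/min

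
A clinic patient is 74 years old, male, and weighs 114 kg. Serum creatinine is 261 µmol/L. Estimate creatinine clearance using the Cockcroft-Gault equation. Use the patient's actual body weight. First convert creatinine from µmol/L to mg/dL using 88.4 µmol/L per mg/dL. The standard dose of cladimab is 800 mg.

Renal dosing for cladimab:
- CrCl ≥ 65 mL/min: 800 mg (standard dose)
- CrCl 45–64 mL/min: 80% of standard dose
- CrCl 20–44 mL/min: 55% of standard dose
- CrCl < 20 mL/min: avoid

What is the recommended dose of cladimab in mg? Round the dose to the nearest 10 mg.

SCr = 261 / 88.4 = 2.952 mg/dL
CrCl = (140 − 74) × 114 / (72 × 2.952) = 7524.0 / 212.54 ≈ 35.4 mL/min
CrCl ≈ 35 mL/min → bracket 20–44 mL/min.
55% of 800 mg = 440 mg

440 mg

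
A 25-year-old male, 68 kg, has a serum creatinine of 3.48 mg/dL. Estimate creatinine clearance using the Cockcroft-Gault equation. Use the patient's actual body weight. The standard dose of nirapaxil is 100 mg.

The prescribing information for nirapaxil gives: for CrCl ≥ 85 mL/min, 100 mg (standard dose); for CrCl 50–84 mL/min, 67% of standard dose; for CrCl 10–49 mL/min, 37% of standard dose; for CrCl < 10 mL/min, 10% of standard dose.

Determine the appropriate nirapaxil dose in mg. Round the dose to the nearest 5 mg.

CrCl = (140 − 25) × 68 / (72 × 3.48) = 7820.0 / 250.56 ≈ 31.2 mL/min
CrCl ≈ 31 mL/min → bracket 10–49 mL/min.
37% of 100 mg = 37 mg → 35 mg

35 mg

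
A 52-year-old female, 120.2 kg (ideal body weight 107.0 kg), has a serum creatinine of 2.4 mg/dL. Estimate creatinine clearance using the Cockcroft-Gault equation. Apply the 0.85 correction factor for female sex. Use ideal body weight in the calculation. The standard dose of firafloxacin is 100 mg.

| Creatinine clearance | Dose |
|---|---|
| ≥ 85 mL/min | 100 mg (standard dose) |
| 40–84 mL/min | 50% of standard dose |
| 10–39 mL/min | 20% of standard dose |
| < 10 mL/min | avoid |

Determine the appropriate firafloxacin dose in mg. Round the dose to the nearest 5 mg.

CrCl = (140 − 52) × 107 / (72 × 2.4) × 0.85 = 9416.0 / 172.80 × 0.85 ≈ 46.3 mL/min
CrCl ≈ 46 mL/min → bracket 40–84 mL/min.
50% of 100 mg = 50 mg

50 mg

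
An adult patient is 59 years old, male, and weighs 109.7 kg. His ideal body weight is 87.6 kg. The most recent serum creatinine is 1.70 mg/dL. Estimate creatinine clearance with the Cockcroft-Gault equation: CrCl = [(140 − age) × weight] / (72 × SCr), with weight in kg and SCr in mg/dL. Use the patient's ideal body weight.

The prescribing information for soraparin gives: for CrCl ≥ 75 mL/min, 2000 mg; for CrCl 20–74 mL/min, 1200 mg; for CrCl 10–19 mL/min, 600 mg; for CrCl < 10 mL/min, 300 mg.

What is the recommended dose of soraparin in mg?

CrCl = (140 − 59) × 87.6 / (72 × 1.7) = 7095.6 / 122.40 ≈ 58.0 mL/min
CrCl ≈ 58 mL/min → bracket 20–74 mL/min.
Dose for this bracket: 1200 mg.

1200 mg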